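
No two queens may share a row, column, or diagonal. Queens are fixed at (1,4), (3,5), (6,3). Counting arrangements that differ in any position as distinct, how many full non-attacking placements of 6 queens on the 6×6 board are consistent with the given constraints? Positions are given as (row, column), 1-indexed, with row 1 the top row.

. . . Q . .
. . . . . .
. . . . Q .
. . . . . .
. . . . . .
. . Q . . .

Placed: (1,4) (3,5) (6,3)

1

Branch on row 2: col 1 → 1; col 2 → 0.
Sum: 1 + 0 = 1.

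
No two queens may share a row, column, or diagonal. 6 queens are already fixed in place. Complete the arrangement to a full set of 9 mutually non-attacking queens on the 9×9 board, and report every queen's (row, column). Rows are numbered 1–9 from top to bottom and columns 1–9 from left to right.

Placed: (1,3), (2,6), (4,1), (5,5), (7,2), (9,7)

Row 3: attacked by (1,3)→{1,3,5}; (2,6)→{5,6,7}; (4,1)→{1,2}; (5,5)→{3,5,7}; (7,2)→{2,6}; (9,7)→{1,7}. Safe: 4, 8, 9. Place at column 8.
Row 6: attacked by (1,3)→{3,8}; (2,6)→{2,6}; (3,8)→{5,8}; (4,1)→{1,3}; (5,5)→{4,5,6}; (7,2)→{1,2,3}; (9,7)→{4,7}. Safe: 9. Place at column 9.
Row 8: attacked by (1,3)→{3}; (2,6)→{6}; (3,8)→{3,8}; (4,1)→{1,5}; (5,5)→{2,5,8}; (6,9)→{7,9}; (7,2)→{1,2,3}; (9,7)→{6,7,8}. Safe: 4. Place at column 4.
Columns [3, 6, 8, 1, 5, 9, 2, 4, 7], r−c [-2, -4, -5, 3, 0, -3, 5, 4, 2], r+c [4, 8, 11, 5, 10, 15, 9, 12, 16] are all distinct, so no two queens attack.

(1,3) (2,6) (3,8) (4,1) (5,5) (6,9) (7,2) (8,4) (9,7)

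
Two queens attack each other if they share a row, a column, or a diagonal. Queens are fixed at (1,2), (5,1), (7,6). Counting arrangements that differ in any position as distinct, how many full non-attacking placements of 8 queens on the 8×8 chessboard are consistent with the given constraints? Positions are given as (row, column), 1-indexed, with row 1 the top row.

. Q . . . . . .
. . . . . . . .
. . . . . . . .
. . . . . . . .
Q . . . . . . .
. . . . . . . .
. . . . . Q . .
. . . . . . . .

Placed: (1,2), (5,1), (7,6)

Branch on row 2: col 5 → 1; col 7 → 1; col 8 → 0.
Sum: 1 + 1 + 0 = 2.

2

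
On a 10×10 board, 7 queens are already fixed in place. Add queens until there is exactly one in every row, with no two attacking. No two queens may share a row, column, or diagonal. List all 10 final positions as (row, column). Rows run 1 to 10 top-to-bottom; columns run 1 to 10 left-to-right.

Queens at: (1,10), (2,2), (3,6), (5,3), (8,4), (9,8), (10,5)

(1,10) (2,2) (3,6) (4,1) (5,3) (6,7) (7,9) (8,4) (9,8) (10,5)

Row 4: attacked by (1,10)→{7,10}; (2,2)→{2,4}; (3,6)→{5,6,7}; (5,3)→{2,3,4}; (8,4)→{4,8}; (9,8)→{3,8}; (10,5)→{5}. Safe: 1, 9. Place at column 1.
Row 6: attacked by (1,10)→{5,10}; (2,2)→{2,6}; (3,6)→{3,6,9}; (4,1)→{1,3}; (5,3)→{2,3,4}; (8,4)→{2,4,6}; (9,8)→{5,8}; (10,5)→{1,5,9}. Safe: 7. Place at column 7.
Row 7: attacked by (1,10)→{4,10}; (2,2)→{2,7}; (3,6)→{2,6,10}; (4,1)→{1,4}; (5,3)→{1,3,5}; (6,7)→{6,7,8}; (8,4)→{3,4,5}; (9,8)→{6,8,10}; (10,5)→{2,5,8}. Safe: 9. Place at column 9.
Columns [10, 2, 6, 1, 3, 7, 9, 4, 8, 5], r−c [-9, 0, -3, 3, 2, -1, -2, 4, 1, 5], r+c [11, 4, 9, 5, 8, 13, 16, 12, 17, 15] are all distinct, so no two queens attack.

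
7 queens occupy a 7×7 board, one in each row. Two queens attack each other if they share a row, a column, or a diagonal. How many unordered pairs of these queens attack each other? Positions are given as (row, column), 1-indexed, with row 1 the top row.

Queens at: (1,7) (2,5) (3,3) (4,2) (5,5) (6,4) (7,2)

6

Same column: (2,5)–(5,5) (column 5); (4,2)–(7,2) (column 2).
Same diagonal: (3,3)–(4,2) (|3−4| = |3−2| = 1); (3,3)–(5,5) (|3−5| = |3−5| = 2); (4,2)–(6,4) (|4−6| = |2−4| = 2); (5,5)–(6,4) (|5−6| = |5−4| = 1).
Total attacking pairs: 6.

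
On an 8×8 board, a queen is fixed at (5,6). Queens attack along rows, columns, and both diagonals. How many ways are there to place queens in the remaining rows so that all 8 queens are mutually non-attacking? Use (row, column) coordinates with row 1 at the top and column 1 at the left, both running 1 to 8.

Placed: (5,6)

12

Branch on row 1: col 1 → 0; col 3 → 2; col 4 → 6; col 5 → 0; col 7 → 3; col 8 → 1.
Sum: 0 + 2 + 6 + 0 + 3 + 1 = 12.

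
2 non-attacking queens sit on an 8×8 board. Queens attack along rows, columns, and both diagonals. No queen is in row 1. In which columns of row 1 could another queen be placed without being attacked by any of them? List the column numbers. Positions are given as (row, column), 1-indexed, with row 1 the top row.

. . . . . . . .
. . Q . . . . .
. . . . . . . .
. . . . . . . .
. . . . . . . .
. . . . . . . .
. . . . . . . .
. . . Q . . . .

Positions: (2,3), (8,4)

columns 1, 5, 6, 7, 8

(2,3) attacks row 1 at column 3 and diagonals 2, 4.
(8,4) attacks row 1 at column 4.
Attacked columns: {2, 3, 4}. Safe: {1, 5, 6, 7, 8}.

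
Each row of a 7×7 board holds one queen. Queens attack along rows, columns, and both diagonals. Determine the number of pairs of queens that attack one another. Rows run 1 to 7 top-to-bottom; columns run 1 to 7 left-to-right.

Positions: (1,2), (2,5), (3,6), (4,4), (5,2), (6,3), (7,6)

6

Same column: (1,2)–(5,2) (column 2); (3,6)–(7,6) (column 6).
Same diagonal: (2,5)–(3,6) (|2−3| = |5−6| = 1); (2,5)–(5,2) (|2−5| = |5−2| = 3); (3,6)–(6,3) (|3−6| = |6−3| = 3); (5,2)–(6,3) (|5−6| = |2−3| = 1).
Total attacking pairs: 6.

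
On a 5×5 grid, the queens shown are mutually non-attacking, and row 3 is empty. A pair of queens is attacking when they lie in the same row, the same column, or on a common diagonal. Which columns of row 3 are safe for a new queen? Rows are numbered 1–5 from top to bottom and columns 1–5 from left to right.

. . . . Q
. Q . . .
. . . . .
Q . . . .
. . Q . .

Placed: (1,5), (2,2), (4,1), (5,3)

columns 4

(1,5) attacks row 3 at column 5 and diagonals 3.
(2,2) attacks row 3 at column 2 and diagonals 1, 3.
(4,1) attacks row 3 at column 1 and diagonals 2.
(5,3) attacks row 3 at column 3 and diagonals 1, 5.
Attacked columns: {1, 2, 3, 5}. Safe: {4}.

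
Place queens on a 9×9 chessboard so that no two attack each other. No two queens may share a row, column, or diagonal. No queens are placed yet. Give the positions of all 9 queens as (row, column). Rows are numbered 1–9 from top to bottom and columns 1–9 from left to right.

(1,1) (2,7) (3,4) (4,6) (5,9) (6,2) (7,5) (8,3) (9,8)

Row 1: Safe: 1, 2, 3, 4, 5, 6, 7, 8, 9. Place at column 1.
Row 2: attacked by (1,1)→{1,2}. Safe: 3, 4, 5, 6, 7, 8, 9. Place at column 7.
Row 3: attacked by (1,1)→{1,3}; (2,7)→{6,7,8}. Safe: 2, 4, 5, 9. Place at column 4.
Row 4: attacked by (1,1)→{1,4}; (2,7)→{5,7,9}; (3,4)→{3,4,5}. Safe: 2, 6, 8. Place at column 6.
Row 5: attacked by (1,1)→{1,5}; (2,7)→{4,7}; (3,4)→{2,4,6}; (4,6)→{5,6,7}. Safe: 3, 8, 9. Place at column 9.
Row 6: attacked by (1,1)→{1,6}; (2,7)→{3,7}; (3,4)→{1,4,7}; (4,6)→{4,6,8}; (5,9)→{8,9}. Safe: 2, 5. Place at column 2.
Row 7: attacked by (1,1)→{1,7}; (2,7)→{2,7}; (3,4)→{4,8}; (4,6)→{3,6,9}; (5,9)→{7,9}; (6,2)→{1,2,3}. Safe: 5. Place at column 5.
Row 8: attacked by (1,1)→{1,8}; (2,7)→{1,7}; (3,4)→{4,9}; (4,6)→{2,6}; (5,9)→{6,9}; (6,2)→{2,4}; (7,5)→{4,5,6}. Safe: 3. Place at column 3.
Row 9: attacked by (1,1)→{1,9}; (2,7)→{7}; (3,4)→{4}; (4,6)→{1,6}; (5,9)→{5,9}; (6,2)→{2,5}; (7,5)→{3,5,7}; (8,3)→{2,3,4}. Safe: 8. Place at column 8.
Columns [1, 7, 4, 6, 9, 2, 5, 3, 8], r−c [0, -5, -1, -2, -4, 4, 2, 5, 1], r+c [2, 9, 7, 10, 14, 8, 12, 11, 17] are all distinct, so no two queens attack.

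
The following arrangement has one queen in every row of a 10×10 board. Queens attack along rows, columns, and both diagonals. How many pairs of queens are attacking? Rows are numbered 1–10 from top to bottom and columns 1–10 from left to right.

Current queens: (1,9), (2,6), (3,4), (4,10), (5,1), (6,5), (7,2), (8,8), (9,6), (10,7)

Same column: (2,6)–(9,6) (column 6).
Same diagonal: (9,6)–(10,7) (|9−10| = |6−7| = 1).
Total attacking pairs: 2.

2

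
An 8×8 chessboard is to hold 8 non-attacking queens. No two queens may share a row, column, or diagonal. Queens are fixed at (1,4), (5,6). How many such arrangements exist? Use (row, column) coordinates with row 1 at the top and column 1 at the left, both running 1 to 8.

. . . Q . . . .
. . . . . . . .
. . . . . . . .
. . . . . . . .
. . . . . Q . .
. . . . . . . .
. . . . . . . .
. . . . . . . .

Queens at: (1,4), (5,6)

Branch on row 2: col 1 → 1; col 2 → 3; col 7 → 1; col 8 → 1.
Sum: 1 + 3 + 1 + 1 = 6.

6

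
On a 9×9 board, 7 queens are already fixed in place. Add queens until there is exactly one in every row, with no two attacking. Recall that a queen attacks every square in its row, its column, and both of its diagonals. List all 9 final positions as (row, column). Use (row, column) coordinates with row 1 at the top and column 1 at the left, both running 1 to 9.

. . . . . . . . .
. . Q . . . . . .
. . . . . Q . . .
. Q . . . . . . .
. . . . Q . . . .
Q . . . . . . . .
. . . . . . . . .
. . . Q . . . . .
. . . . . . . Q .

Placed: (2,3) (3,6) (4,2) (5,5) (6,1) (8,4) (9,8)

Row 1: attacked by (2,3)→{2,3,4}; (3,6)→{4,6,8}; (4,2)→{2,5}; (5,5)→{1,5,9}; (6,1)→{1,6}; (8,4)→{4}; (9,8)→{8}. Safe: 7. Place at column 7.
Row 7: attacked by (1,7)→{1,7}; (2,3)→{3,8}; (3,6)→{2,6}; (4,2)→{2,5}; (5,5)→{3,5,7}; (6,1)→{1,2}; (8,4)→{3,4,5}; (9,8)→{6,8}. Safe: 9. Place at column 9.
Columns [7, 3, 6, 2, 5, 1, 9, 4, 8], r−c [-6, -1, -3, 2, 0, 5, -2, 4, 1], r+c [8, 5, 9, 6, 10, 7, 16, 12, 17] are all distinct, so no two queens attack.

(1,7) (2,3) (3,6) (4,2) (5,5) (6,1) (7,9) (8,4) (9,8)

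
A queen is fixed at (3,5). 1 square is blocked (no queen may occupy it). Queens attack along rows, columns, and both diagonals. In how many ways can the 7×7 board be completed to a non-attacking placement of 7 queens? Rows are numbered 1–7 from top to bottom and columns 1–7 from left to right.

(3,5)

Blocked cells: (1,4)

Branch on row 1: col 1 → 1; col 2 → 1; col 6 → 2.
Sum: 1 + 1 + 2 = 4.

4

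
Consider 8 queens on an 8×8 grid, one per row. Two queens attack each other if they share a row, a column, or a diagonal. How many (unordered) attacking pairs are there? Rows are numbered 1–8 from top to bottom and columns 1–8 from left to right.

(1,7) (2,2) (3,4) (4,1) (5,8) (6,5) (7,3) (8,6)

All columns are distinct and no two queens satisfy |Δrow| = |Δcol|, so no pair attacks.

0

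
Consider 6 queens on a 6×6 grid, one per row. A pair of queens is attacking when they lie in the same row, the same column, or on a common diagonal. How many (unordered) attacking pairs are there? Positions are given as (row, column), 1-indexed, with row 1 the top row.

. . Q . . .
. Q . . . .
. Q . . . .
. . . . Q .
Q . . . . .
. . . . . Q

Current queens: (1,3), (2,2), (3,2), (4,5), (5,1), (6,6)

Same column: (2,2)–(3,2) (column 2).
Same diagonal: (1,3)–(2,2) (|1−2| = |3−2| = 1); (2,2)–(6,6) (|2−6| = |2−6| = 4).
Total attacking pairs: 3.

3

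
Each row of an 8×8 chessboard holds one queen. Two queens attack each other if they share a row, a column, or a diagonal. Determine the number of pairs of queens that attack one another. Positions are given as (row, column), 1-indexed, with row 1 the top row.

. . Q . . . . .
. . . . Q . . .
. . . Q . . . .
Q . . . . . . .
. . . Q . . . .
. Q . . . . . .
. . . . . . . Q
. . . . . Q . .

Same column: (3,4)–(5,4) (column 4).
Same diagonal: (2,5)–(3,4) (|2−3| = |5−4| = 1); (3,4)–(7,8) (|3−7| = |4−8| = 4).
Total attacking pairs: 3.

3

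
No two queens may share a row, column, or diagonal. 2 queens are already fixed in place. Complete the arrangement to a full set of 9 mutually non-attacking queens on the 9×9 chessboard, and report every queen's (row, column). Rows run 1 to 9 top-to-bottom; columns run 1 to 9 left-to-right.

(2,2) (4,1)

Row 1: attacked by (2,2)→{1,2,3}; (4,1)→{1,4}. Safe: 5, 6, 7, 8, 9. Place at column 5.
Row 3: attacked by (1,5)→{3,5,7}; (2,2)→{1,2,3}; (4,1)→{1,2}. Safe: 4, 6, 8, 9. Place at column 8.
Row 5: attacked by (1,5)→{1,5,9}; (2,2)→{2,5}; (3,8)→{6,8}; (4,1)→{1,2}. Safe: 3, 4, 7. Place at column 4.
Row 6: attacked by (1,5)→{5}; (2,2)→{2,6}; (3,8)→{5,8}; (4,1)→{1,3}; (5,4)→{3,4,5}. Safe: 7, 9. Place at column 7.
Row 7: attacked by (1,5)→{5}; (2,2)→{2,7}; (3,8)→{4,8}; (4,1)→{1,4}; (5,4)→{2,4,6}; (6,7)→{6,7,8}. Safe: 3, 9. Place at column 9.
Row 8: attacked by (1,5)→{5}; (2,2)→{2,8}; (3,8)→{3,8}; (4,1)→{1,5}; (5,4)→{1,4,7}; (6,7)→{5,7,9}; (7,9)→{8,9}. Safe: 6. Place at column 6.
Row 9: attacked by (1,5)→{5}; (2,2)→{2,9}; (3,8)→{2,8}; (4,1)→{1,6}; (5,4)→{4,8}; (6,7)→{4,7}; (7,9)→{7,9}; (8,6)→{5,6,7}. Safe: 3. Place at column 3.
Columns [5, 2, 8, 1, 4, 7, 9, 6, 3], r−c [-4, 0, -5, 3, 1, -1, -2, 2, 6], r+c [6, 4, 11, 5, 9, 13, 16, 14, 12] are all distinct, so no two queens attack.

(1,5) (2,2) (3,8) (4,1) (5,4) (6,7) (7,9) (8,6) (9,3)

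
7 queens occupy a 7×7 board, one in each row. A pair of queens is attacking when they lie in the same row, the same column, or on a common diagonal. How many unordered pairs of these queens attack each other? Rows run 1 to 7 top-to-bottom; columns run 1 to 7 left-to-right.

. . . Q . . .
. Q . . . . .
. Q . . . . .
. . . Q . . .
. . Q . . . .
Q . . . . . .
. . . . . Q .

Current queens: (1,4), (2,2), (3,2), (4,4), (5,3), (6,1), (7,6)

6

Same column: (1,4)–(4,4) (column 4); (2,2)–(3,2) (column 2).
Same diagonal: (1,4)–(3,2) (|1−3| = |4−2| = 2); (2,2)–(4,4) (|2−4| = |2−4| = 2); (3,2)–(7,6) (|3−7| = |2−6| = 4); (4,4)–(5,3) (|4−5| = |4−3| = 1).
Total attacking pairs: 6.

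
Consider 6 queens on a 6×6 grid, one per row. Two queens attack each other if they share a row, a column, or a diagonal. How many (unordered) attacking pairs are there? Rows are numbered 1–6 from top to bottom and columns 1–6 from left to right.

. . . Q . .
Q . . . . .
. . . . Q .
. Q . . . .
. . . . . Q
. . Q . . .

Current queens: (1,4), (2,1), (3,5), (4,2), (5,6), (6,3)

All columns are distinct and no two queens satisfy |Δrow| = |Δcol|, so no pair attacks.

0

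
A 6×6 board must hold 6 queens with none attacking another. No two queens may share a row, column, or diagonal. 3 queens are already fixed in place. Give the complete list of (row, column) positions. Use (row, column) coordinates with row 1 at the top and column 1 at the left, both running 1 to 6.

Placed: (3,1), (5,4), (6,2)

Row 1: attacked by (3,1)→{1,3}; (5,4)→{4}; (6,2)→{2}. Safe: 5, 6. Place at column 5.
Row 2: attacked by (1,5)→{4,5,6}; (3,1)→{1,2}; (5,4)→{1,4}; (6,2)→{2,6}. Safe: 3. Place at column 3.
Row 4: attacked by (1,5)→{2,5}; (2,3)→{1,3,5}; (3,1)→{1,2}; (5,4)→{3,4,5}; (6,2)→{2,4}. Safe: 6. Place at column 6.
Columns [5, 3, 1, 6, 4, 2], r−c [-4, -1, 2, -2, 1, 4], r+c [6, 5, 4, 10, 9, 8] are all distinct, so no two queens attack.

(1,5) (2,3) (3,1) (4,6) (5,4) (6,2)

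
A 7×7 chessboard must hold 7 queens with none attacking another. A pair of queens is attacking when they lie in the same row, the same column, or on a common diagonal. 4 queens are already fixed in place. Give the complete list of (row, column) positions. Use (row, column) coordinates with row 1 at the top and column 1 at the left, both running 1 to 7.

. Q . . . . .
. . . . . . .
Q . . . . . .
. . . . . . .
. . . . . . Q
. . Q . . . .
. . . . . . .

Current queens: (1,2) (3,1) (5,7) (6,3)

(1,2) (2,5) (3,1) (4,4) (5,7) (6,3) (7,6)

Row 2: attacked by (1,2)→{1,2,3}; (3,1)→{1,2}; (5,7)→{4,7}; (6,3)→{3,7}. Safe: 5, 6. Place at column 5.
Row 4: attacked by (1,2)→{2,5}; (2,5)→{3,5,7}; (3,1)→{1,2}; (5,7)→{6,7}; (6,3)→{1,3,5}. Safe: 4. Place at column 4.
Row 7: attacked by (1,2)→{2}; (2,5)→{5}; (3,1)→{1,5}; (4,4)→{1,4,7}; (5,7)→{5,7}; (6,3)→{2,3,4}. Safe: 6. Place at column 6.
Columns [2, 5, 1, 4, 7, 3, 6], r−c [-1, -3, 2, 0, -2, 3, 1], r+c [3, 7, 4, 8, 12, 9, 13] are all distinct, so no two queens attack.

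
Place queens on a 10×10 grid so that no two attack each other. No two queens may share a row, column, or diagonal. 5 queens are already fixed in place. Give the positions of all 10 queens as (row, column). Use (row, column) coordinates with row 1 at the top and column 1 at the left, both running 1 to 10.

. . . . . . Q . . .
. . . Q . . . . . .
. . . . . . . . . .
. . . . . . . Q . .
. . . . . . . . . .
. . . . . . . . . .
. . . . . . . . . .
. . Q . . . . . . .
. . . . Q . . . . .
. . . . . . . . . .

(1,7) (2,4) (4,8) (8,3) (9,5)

Row 3: attacked by (1,7)→{5,7,9}; (2,4)→{3,4,5}; (4,8)→{7,8,9}; (8,3)→{3,8}; (9,5)→{5}. Safe: 1, 2, 6, 10. Place at column 1.
Row 5: attacked by (1,7)→{3,7}; (2,4)→{1,4,7}; (3,1)→{1,3}; (4,8)→{7,8,9}; (8,3)→{3,6}; (9,5)→{1,5,9}. Safe: 2, 10. Place at column 2.
Row 6: attacked by (1,7)→{2,7}; (2,4)→{4,8}; (3,1)→{1,4}; (4,8)→{6,8,10}; (5,2)→{1,2,3}; (8,3)→{1,3,5}; (9,5)→{2,5,8}. Safe: 9. Place at column 9.
Row 7: attacked by (1,7)→{1,7}; (2,4)→{4,9}; (3,1)→{1,5}; (4,8)→{5,8}; (5,2)→{2,4}; (6,9)→{8,9,10}; (8,3)→{2,3,4}; (9,5)→{3,5,7}. Safe: 6. Place at column 6.
Row 10: attacked by (1,7)→{7}; (2,4)→{4}; (3,1)→{1,8}; (4,8)→{2,8}; (5,2)→{2,7}; (6,9)→{5,9}; (7,6)→{3,6,9}; (8,3)→{1,3,5}; (9,5)→{4,5,6}. Safe: 10. Place at column 10.
Columns [7, 4, 1, 8, 2, 9, 6, 3, 5, 10], r−c [-6, -2, 2, -4, 3, -3, 1, 5, 4, 0], r+c [8, 6, 4, 12, 7, 15, 13, 11, 14, 20] are all distinct, so no two queens attack.

(1,7) (2,4) (3,1) (4,8) (5,2) (6,9) (7,6) (8,3) (9,5) (10,10)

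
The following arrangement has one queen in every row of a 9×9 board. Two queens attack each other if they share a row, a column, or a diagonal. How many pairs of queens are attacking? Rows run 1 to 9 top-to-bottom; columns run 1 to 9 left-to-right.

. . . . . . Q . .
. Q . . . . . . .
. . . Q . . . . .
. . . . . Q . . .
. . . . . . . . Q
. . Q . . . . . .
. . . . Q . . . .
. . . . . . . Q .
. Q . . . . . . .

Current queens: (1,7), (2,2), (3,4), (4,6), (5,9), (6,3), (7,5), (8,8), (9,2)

Same column: (2,2)–(9,2) (column 2).
Same diagonal: (2,2)–(8,8) (|2−8| = |2−8| = 6).
Total attacking pairs: 2.

2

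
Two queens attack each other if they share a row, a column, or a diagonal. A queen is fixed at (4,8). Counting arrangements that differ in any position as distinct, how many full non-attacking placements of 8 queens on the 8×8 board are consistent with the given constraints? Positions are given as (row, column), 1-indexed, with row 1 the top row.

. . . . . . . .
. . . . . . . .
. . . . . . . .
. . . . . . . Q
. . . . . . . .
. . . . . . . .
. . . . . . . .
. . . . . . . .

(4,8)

Branch on row 1: col 1 → 1; col 2 → 2; col 3 → 4; col 4 → 5; col 6 → 4; col 7 → 2.
Sum: 1 + 2 + 4 + 5 + 4 + 2 = 18.

18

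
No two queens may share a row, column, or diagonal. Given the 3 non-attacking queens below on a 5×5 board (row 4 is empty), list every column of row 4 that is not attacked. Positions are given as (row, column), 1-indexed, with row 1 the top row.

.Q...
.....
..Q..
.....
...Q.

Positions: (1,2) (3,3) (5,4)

columns 1

(1,2) attacks row 4 at column 2 and diagonals 5.
(3,3) attacks row 4 at column 3 and diagonals 2, 4.
(5,4) attacks row 4 at column 4 and diagonals 3, 5.
Attacked columns: {2, 3, 4, 5}. Safe: {1}.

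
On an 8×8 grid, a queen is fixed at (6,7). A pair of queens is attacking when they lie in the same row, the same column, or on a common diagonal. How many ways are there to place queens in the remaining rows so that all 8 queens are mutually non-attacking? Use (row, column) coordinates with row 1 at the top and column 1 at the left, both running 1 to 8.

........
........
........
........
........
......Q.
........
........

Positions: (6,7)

14

Branch on row 1: col 1 → 1; col 3 → 4; col 4 → 3; col 5 → 3; col 6 → 2; col 8 → 1.
Sum: 1 + 4 + 3 + 3 + 2 + 1 = 14.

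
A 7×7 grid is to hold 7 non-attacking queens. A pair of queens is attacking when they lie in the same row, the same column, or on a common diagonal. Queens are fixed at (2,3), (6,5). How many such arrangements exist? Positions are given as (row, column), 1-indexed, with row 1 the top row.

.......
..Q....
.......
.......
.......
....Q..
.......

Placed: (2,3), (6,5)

Branch on row 1: col 1 → 0; col 6 → 2; col 7 → 0.
Sum: 0 + 2 + 0 = 2.

2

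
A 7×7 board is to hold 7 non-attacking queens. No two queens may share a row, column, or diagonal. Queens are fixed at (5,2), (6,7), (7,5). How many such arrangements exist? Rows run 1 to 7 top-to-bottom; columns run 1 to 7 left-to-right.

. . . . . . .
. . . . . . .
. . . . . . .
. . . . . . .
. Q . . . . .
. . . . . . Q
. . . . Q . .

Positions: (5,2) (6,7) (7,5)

Branch on row 1: col 1 → 0; col 3 → 1; col 4 → 1.
Sum: 0 + 1 + 1 = 2.

2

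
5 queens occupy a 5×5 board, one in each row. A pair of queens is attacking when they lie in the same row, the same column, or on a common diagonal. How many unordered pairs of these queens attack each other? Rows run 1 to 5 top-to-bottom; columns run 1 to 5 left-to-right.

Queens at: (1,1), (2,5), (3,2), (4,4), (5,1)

Same column: (1,1)–(5,1) (column 1).
Same diagonal: (1,1)–(4,4) (|1−4| = |1−4| = 3).
Total attacking pairs: 2.

2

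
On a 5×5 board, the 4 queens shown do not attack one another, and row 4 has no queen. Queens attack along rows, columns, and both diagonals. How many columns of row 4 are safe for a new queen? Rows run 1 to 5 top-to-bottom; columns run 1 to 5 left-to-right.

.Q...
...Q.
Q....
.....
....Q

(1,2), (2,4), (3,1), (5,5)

1

(1,2) attacks row 4 at column 2 and diagonals 5.
(2,4) attacks row 4 at column 4 and diagonals 2.
(3,1) attacks row 4 at column 1 and diagonals 2.
(5,5) attacks row 4 at column 5 and diagonals 4.
Attacked columns: {1, 2, 4, 5}. Safe: {3}.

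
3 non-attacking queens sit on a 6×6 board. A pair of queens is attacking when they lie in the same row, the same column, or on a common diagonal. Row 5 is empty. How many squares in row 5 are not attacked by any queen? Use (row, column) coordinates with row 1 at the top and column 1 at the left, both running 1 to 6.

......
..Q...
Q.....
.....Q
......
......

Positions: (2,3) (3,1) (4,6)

2

(2,3) attacks row 5 at column 3 and diagonals 6.
(3,1) attacks row 5 at column 1 and diagonals 3.
(4,6) attacks row 5 at column 6 and diagonals 5.
Attacked columns: {1, 3, 5, 6}. Safe: {2, 4}.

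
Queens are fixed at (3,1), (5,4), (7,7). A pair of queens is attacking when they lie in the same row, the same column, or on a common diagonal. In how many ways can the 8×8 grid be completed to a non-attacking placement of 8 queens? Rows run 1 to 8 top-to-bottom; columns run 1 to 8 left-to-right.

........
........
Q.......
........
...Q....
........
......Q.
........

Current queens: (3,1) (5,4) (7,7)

1

Branch on row 1: col 2 → 0; col 5 → 0; col 6 → 1.
Sum: 0 + 0 + 1 = 1.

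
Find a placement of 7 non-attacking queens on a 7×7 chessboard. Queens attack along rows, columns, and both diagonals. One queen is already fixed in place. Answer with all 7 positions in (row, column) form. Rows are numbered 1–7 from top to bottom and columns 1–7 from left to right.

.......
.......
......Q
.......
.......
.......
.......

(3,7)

(1,4) (2,2) (3,7) (4,5) (5,3) (6,1) (7,6)

Row 1: attacked by (3,7)→{5,7}. Safe: 1, 2, 3, 4, 6. Place at column 4.
Row 2: attacked by (1,4)→{3,4,5}; (3,7)→{6,7}. Safe: 1, 2. Place at column 2.
Row 4: attacked by (1,4)→{1,4,7}; (2,2)→{2,4}; (3,7)→{6,7}. Safe: 3, 5. Place at column 5.
Row 5: attacked by (1,4)→{4}; (2,2)→{2,5}; (3,7)→{5,7}; (4,5)→{4,5,6}. Safe: 1, 3. Place at column 3.
Row 6: attacked by (1,4)→{4}; (2,2)→{2,6}; (3,7)→{4,7}; (4,5)→{3,5,7}; (5,3)→{2,3,4}. Safe: 1. Place at column 1.
Row 7: attacked by (1,4)→{4}; (2,2)→{2,7}; (3,7)→{3,7}; (4,5)→{2,5}; (5,3)→{1,3,5}; (6,1)→{1,2}. Safe: 6. Place at column 6.
Columns [4, 2, 7, 5, 3, 1, 6], r−c [-3, 0, -4, -1, 2, 5, 1], r+c [5, 4, 10, 9, 8, 7, 13] are all distinct, so no two queens attack.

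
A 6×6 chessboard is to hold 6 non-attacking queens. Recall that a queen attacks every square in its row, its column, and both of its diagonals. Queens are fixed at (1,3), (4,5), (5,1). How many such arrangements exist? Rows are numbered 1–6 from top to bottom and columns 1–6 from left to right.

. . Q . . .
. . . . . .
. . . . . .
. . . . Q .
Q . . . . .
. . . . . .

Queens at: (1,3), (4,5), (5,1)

Branch on row 2: col 6 → 1.
Sum: 1 = 1.

1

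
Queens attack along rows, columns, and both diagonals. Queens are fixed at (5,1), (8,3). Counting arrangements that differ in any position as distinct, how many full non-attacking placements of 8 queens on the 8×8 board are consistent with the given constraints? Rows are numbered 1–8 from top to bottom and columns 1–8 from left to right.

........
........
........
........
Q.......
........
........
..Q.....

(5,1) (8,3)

4

Branch on row 1: col 2 → 2; col 4 → 1; col 6 → 1; col 7 → 0; col 8 → 0.
Sum: 2 + 1 + 1 + 0 + 0 = 4.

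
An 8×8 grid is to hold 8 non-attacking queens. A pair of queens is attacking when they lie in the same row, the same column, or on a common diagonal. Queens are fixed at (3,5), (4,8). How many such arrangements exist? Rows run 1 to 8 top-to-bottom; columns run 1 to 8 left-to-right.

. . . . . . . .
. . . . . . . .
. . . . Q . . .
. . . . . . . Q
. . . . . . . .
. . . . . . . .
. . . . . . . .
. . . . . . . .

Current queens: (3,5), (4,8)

Branch on row 1: col 1 → 1; col 2 → 1; col 4 → 3; col 6 → 1.
Sum: 1 + 1 + 3 + 1 = 6.

6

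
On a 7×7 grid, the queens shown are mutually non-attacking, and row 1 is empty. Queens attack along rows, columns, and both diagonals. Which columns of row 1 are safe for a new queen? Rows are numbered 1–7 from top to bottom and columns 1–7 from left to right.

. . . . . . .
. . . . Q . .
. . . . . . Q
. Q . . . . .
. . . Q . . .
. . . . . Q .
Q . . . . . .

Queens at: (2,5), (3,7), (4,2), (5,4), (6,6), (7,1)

(2,5) attacks row 1 at column 5 and diagonals 4, 6.
(3,7) attacks row 1 at column 7 and diagonals 5.
(4,2) attacks row 1 at column 2 and diagonals 5.
(5,4) attacks row 1 at column 4.
(6,6) attacks row 1 at column 6 and diagonals 1.
(7,1) attacks row 1 at column 1 and diagonals 7.
Attacked columns: {1, 2, 4, 5, 6, 7}. Safe: {3}.

columns 3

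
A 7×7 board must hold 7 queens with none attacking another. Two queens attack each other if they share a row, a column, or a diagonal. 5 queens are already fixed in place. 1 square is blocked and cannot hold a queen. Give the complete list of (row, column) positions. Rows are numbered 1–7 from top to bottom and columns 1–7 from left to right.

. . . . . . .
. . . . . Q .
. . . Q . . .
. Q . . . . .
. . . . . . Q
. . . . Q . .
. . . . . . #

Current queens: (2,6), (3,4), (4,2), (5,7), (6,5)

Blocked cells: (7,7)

(1,1) (2,6) (3,4) (4,2) (5,7) (6,5) (7,3)

Row 1: attacked by (2,6)→{5,6,7}; (3,4)→{2,4,6}; (4,2)→{2,5}; (5,7)→{3,7}; (6,5)→{5}. Safe: 1. Place at column 1.
Row 7: attacked by (1,1)→{1,7}; (2,6)→{1,6}; (3,4)→{4}; (4,2)→{2,5}; (5,7)→{5,7}; (6,5)→{4,5,6}. Blocked: 7. Safe: 3. Place at column 3.
Columns [1, 6, 4, 2, 7, 5, 3], r−c [0, -4, -1, 2, -2, 1, 4], r+c [2, 8, 7, 6, 12, 11, 10] are all distinct, so no two queens attack.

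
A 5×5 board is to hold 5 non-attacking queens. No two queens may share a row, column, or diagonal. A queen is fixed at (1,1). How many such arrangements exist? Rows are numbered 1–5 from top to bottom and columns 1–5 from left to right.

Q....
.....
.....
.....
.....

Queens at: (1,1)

Branch on row 2: col 3 → 1; col 4 → 1; col 5 → 0.
Sum: 1 + 1 + 0 = 2.

2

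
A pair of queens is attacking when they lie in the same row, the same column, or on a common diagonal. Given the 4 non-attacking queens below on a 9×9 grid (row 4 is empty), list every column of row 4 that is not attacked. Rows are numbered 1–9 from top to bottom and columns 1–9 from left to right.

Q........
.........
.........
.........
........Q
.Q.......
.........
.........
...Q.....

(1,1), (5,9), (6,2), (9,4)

columns 3, 5, 6, 7

(1,1) attacks row 4 at column 1 and diagonals 4.
(5,9) attacks row 4 at column 9 and diagonals 8.
(6,2) attacks row 4 at column 2 and diagonals 4.
(9,4) attacks row 4 at column 4 and diagonals 9.
Attacked columns: {1, 2, 4, 8, 9}. Safe: {3, 5, 6, 7}.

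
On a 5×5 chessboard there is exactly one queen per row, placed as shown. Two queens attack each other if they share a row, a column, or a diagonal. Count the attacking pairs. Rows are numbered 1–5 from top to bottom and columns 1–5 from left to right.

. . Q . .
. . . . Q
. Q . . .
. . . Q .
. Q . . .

2

Same column: (3,2)–(5,2) (column 2).
Same diagonal: (2,5)–(5,2) (|2−5| = |5−2| = 3).
Total attacking pairs: 2.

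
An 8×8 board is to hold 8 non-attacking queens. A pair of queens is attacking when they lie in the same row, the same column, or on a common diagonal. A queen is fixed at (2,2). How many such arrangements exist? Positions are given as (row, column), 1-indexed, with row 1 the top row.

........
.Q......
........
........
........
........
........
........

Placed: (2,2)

16

Branch on row 1: col 4 → 6; col 5 → 4; col 6 → 2; col 7 → 2; col 8 → 2.
Sum: 6 + 4 + 2 + 2 + 2 = 16.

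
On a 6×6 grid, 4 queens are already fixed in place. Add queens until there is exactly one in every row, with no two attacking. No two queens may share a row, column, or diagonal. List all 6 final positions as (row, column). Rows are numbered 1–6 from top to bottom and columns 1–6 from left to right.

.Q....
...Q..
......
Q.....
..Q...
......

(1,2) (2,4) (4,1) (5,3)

(1,2) (2,4) (3,6) (4,1) (5,3) (6,5)

Row 3: attacked by (1,2)→{2,4}; (2,4)→{3,4,5}; (4,1)→{1,2}; (5,3)→{1,3,5}. Safe: 6. Place at column 6.
Row 6: attacked by (1,2)→{2}; (2,4)→{4}; (3,6)→{3,6}; (4,1)→{1,3}; (5,3)→{2,3,4}. Safe: 5. Place at column 5.
Columns [2, 4, 6, 1, 3, 5], r−c [-1, -2, -3, 3, 2, 1], r+c [3, 6, 9, 5, 8, 11] are all distinct, so no two queens attack.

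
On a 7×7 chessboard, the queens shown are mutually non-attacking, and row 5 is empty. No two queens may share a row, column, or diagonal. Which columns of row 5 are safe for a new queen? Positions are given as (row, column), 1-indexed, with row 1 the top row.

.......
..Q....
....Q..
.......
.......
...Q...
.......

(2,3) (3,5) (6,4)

columns 1, 2

(2,3) attacks row 5 at column 3 and diagonals 6.
(3,5) attacks row 5 at column 5 and diagonals 3, 7.
(6,4) attacks row 5 at column 4 and diagonals 3, 5.
Attacked columns: {3, 4, 5, 6, 7}. Safe: {1, 2}.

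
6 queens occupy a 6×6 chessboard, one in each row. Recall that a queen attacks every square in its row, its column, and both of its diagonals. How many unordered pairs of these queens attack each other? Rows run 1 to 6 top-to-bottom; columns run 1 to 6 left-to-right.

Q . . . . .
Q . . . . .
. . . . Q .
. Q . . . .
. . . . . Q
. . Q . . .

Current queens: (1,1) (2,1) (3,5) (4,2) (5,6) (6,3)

Same column: (1,1)–(2,1) (column 1).
Total attacking pairs: 1.

1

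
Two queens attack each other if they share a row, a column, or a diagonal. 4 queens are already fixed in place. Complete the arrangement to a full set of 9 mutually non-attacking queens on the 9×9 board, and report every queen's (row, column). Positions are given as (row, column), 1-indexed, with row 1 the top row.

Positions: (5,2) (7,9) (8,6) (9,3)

(1,5) (2,1) (3,8) (4,4) (5,2) (6,7) (7,9) (8,6) (9,3)

Row 1: attacked by (5,2)→{2,6}; (7,9)→{3,9}; (8,6)→{6}; (9,3)→{3}. Safe: 1, 4, 5, 7, 8. Place at column 5.
Row 2: attacked by (1,5)→{4,5,6}; (5,2)→{2,5}; (7,9)→{4,9}; (8,6)→{6}; (9,3)→{3}. Safe: 1, 7, 8. Place at column 1.
Row 3: attacked by (1,5)→{3,5,7}; (2,1)→{1,2}; (5,2)→{2,4}; (7,9)→{5,9}; (8,6)→{1,6}; (9,3)→{3,9}. Safe: 8. Place at column 8.
Row 4: attacked by (1,5)→{2,5,8}; (2,1)→{1,3}; (3,8)→{7,8,9}; (5,2)→{1,2,3}; (7,9)→{6,9}; (8,6)→{2,6}; (9,3)→{3,8}. Safe: 4. Place at column 4.
Row 6: attacked by (1,5)→{5}; (2,1)→{1,5}; (3,8)→{5,8}; (4,4)→{2,4,6}; (5,2)→{1,2,3}; (7,9)→{8,9}; (8,6)→{4,6,8}; (9,3)→{3,6}. Safe: 7. Place at column 7.
Columns [5, 1, 8, 4, 2, 7, 9, 6, 3], r−c [-4, 1, -5, 0, 3, -1, -2, 2, 6], r+c [6, 3, 11, 8, 7, 13, 16, 14, 12] are all distinct, so no two queens attack.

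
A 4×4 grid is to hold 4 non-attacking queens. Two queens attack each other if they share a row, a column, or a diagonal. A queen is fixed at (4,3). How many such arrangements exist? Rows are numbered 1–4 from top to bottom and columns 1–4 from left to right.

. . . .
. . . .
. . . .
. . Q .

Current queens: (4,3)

1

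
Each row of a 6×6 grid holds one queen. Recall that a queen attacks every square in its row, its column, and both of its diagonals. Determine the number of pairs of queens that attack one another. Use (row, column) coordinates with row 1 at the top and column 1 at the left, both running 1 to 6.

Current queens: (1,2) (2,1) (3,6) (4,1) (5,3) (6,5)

3

Same column: (2,1)–(4,1) (column 1).
Same diagonal: (1,2)–(2,1) (|1−2| = |2−1| = 1); (2,1)–(6,5) (|2−6| = |1−5| = 4).
Total attacking pairs: 3.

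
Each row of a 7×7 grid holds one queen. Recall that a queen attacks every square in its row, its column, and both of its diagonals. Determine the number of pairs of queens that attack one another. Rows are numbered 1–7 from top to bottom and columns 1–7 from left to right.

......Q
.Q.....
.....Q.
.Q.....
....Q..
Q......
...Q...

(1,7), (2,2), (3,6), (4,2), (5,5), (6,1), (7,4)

Same column: (2,2)–(4,2) (column 2).
Same diagonal: (2,2)–(5,5) (|2−5| = |2−5| = 3).
Total attacking pairs: 2.

2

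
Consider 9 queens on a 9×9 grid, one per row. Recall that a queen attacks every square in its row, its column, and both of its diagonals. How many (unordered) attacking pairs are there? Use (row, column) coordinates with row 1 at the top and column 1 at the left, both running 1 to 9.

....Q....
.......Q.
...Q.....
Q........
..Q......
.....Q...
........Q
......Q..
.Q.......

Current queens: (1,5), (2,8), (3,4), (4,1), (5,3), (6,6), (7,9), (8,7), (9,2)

All columns are distinct and no two queens satisfy |Δrow| = |Δcol|, so no pair attacks.

0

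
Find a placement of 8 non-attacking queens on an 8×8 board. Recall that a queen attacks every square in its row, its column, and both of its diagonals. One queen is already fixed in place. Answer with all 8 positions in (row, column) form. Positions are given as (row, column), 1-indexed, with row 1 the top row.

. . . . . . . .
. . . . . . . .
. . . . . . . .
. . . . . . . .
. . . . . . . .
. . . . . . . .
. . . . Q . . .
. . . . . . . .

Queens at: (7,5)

Row 1: attacked by (7,5)→{5}. Safe: 1, 2, 3, 4, 6, 7, 8. Place at column 6.
Row 2: attacked by (1,6)→{5,6,7}; (7,5)→{5}. Safe: 1, 2, 3, 4, 8. Place at column 8.
Row 3: attacked by (1,6)→{4,6,8}; (2,8)→{7,8}; (7,5)→{1,5}. Safe: 2, 3. Place at column 2.
Row 4: attacked by (1,6)→{3,6}; (2,8)→{6,8}; (3,2)→{1,2,3}; (7,5)→{2,5,8}. Safe: 4, 7. Place at column 4.
Row 5: attacked by (1,6)→{2,6}; (2,8)→{5,8}; (3,2)→{2,4}; (4,4)→{3,4,5}; (7,5)→{3,5,7}. Safe: 1. Place at column 1.
Row 6: attacked by (1,6)→{1,6}; (2,8)→{4,8}; (3,2)→{2,5}; (4,4)→{2,4,6}; (5,1)→{1,2}; (7,5)→{4,5,6}. Safe: 3, 7. Place at column 7.
Row 8: attacked by (1,6)→{6}; (2,8)→{2,8}; (3,2)→{2,7}; (4,4)→{4,8}; (5,1)→{1,4}; (6,7)→{5,7}; (7,5)→{4,5,6}. Safe: 3. Place at column 3.
Columns [6, 8, 2, 4, 1, 7, 5, 3], r−c [-5, -6, 1, 0, 4, -1, 2, 5], r+c [7, 10, 5, 8, 6, 13, 12, 11] are all distinct, so no two queens attack.

(1,6) (2,8) (3,2) (4,4) (5,1) (6,7) (7,5) (8,3)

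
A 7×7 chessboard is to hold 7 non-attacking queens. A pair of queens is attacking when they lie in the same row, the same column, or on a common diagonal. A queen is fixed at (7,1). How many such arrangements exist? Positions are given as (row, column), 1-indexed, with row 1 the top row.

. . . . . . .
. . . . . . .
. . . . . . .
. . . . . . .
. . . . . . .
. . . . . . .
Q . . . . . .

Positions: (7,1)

4

Branch on row 1: col 2 → 0; col 3 → 1; col 4 → 1; col 5 → 1; col 6 → 1.
Sum: 0 + 1 + 1 + 1 + 1 = 4.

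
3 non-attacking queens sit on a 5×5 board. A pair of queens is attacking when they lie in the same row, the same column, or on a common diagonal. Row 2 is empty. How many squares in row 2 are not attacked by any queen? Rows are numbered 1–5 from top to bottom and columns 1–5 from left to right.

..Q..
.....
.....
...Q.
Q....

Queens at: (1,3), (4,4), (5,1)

1

(1,3) attacks row 2 at column 3 and diagonals 2, 4.
(4,4) attacks row 2 at column 4 and diagonals 2.
(5,1) attacks row 2 at column 1 and diagonals 4.
Attacked columns: {1, 2, 3, 4}. Safe: {5}.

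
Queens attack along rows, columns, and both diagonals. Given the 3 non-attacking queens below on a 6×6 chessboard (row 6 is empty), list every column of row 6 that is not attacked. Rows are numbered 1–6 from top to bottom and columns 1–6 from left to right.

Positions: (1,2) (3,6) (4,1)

columns 4, 5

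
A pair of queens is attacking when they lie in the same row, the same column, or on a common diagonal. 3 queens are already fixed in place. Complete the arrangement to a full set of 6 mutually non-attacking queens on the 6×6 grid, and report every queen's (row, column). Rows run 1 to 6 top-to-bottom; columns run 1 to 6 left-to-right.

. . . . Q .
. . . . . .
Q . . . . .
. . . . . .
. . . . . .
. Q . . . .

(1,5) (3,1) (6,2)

Row 2: attacked by (1,5)→{4,5,6}; (3,1)→{1,2}; (6,2)→{2,6}. Safe: 3. Place at column 3.
Row 4: attacked by (1,5)→{2,5}; (2,3)→{1,3,5}; (3,1)→{1,2}; (6,2)→{2,4}. Safe: 6. Place at column 6.
Row 5: attacked by (1,5)→{1,5}; (2,3)→{3,6}; (3,1)→{1,3}; (4,6)→{5,6}; (6,2)→{1,2,3}. Safe: 4. Place at column 4.
Columns [5, 3, 1, 6, 4, 2], r−c [-4, -1, 2, -2, 1, 4], r+c [6, 5, 4, 10, 9, 8] are all distinct, so no two queens attack.

(1,5) (2,3) (3,1) (4,6) (5,4) (6,2)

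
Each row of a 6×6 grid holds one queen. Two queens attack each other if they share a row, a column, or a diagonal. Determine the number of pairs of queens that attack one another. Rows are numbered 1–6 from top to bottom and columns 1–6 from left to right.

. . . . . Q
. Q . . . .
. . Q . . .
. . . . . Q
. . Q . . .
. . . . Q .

Same column: (1,6)–(4,6) (column 6); (3,3)–(5,3) (column 3).
Same diagonal: (2,2)–(3,3) (|2−3| = |2−3| = 1).
Total attacking pairs: 3.

3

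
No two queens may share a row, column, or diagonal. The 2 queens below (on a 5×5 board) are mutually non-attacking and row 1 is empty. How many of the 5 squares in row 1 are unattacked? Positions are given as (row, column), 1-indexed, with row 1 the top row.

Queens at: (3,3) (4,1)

1

(3,3) attacks row 1 at column 3 and diagonals 1, 5.
(4,1) attacks row 1 at column 1 and diagonals 4.
Attacked columns: {1, 3, 4, 5}. Safe: {2}.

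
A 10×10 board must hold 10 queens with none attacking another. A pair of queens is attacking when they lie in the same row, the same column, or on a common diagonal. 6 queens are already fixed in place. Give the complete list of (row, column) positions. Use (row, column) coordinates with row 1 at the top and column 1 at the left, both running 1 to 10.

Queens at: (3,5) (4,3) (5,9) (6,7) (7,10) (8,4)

Row 1: attacked by (3,5)→{3,5,7}; (4,3)→{3,6}; (5,9)→{5,9}; (6,7)→{2,7}; (7,10)→{4,10}; (8,4)→{4}. Safe: 1, 8. Place at column 8.
Row 2: attacked by (1,8)→{7,8,9}; (3,5)→{4,5,6}; (4,3)→{1,3,5}; (5,9)→{6,9}; (6,7)→{3,7}; (7,10)→{5,10}; (8,4)→{4,10}. Safe: 2. Place at column 2.
Row 9: attacked by (1,8)→{8}; (2,2)→{2,9}; (3,5)→{5}; (4,3)→{3,8}; (5,9)→{5,9}; (6,7)→{4,7,10}; (7,10)→{8,10}; (8,4)→{3,4,5}. Safe: 1, 6. Place at column 6.
Row 10: attacked by (1,8)→{8}; (2,2)→{2,10}; (3,5)→{5}; (4,3)→{3,9}; (5,9)→{4,9}; (6,7)→{3,7}; (7,10)→{7,10}; (8,4)→{2,4,6}; (9,6)→{5,6,7}. Safe: 1. Place at column 1.
Columns [8, 2, 5, 3, 9, 7, 10, 4, 6, 1], r−c [-7, 0, -2, 1, -4, -1, -3, 4, 3, 9], r+c [9, 4, 8, 7, 14, 13, 17, 12, 15, 11] are all distinct, so no two queens attack.

(1,8) (2,2) (3,5) (4,3) (5,9) (6,7) (7,10) (8,4) (9,6) (10,1)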